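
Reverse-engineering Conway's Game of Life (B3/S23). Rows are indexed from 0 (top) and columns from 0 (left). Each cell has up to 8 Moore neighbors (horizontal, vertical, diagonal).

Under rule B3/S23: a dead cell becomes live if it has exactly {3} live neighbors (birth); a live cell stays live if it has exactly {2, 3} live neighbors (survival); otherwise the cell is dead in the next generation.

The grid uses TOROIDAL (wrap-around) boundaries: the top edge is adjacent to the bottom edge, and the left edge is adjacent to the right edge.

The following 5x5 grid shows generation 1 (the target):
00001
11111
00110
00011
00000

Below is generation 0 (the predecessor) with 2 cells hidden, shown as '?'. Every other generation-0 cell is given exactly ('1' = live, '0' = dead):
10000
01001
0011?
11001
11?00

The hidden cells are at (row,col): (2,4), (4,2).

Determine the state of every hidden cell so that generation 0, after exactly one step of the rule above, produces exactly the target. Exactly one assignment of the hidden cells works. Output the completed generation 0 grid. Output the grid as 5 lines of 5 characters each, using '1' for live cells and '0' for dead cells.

Answer: 10000
01001
00110
11001
11000

Derivation:
Hidden generation-0 cells (in order): (2,4), (4,2).
A hidden cell only influences target cells in its own 3x3 neighborhood. Try each of the 2^2 = 4 assignments, step the completed generation 0 forward once under B3/S23, and compare with the target:
  (2,4)=0 (4,2)=0 -> step reproduces the target at every cell -> ACCEPT
  (2,4)=0 (4,2)=1 -> step gives (0,2)='1' but target has '0' -> reject
  (2,4)=1 (4,2)=0 -> step gives (1,0)='0' but target has '1' -> reject
  (2,4)=1 (4,2)=1 -> step gives (0,2)='1' but target has '0' -> reject
Unique solution: (2,4)=dead, (4,2)=dead.
Check: live-neighbor counts of every cell in the completed generation 0:
44213
32332
54334
44433
54214
Applying B3/S23 to generation 0 with these counts gives:
00001
11111
00110
00011
00000
which matches the target exactly.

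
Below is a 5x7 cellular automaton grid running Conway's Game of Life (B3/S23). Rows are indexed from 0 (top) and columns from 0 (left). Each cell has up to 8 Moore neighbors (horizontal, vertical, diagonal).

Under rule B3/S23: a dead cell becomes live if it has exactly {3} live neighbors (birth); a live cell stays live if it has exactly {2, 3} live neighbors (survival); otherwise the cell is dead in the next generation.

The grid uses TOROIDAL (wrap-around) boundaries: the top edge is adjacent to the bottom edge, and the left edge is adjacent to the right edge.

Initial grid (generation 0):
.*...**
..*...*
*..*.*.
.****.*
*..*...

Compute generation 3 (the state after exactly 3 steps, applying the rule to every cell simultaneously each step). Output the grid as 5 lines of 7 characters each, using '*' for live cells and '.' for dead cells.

Simulating step by step:
Generation 0 (given above): 15 live cells
Generation 1: 13 live cells
.**..**
.**.*..
*....*.
.*...**
...*...
Generation 2: 17 live cells
**..**.
..***..
*.*.**.
*...***
.*..*..
Generation 3: 10 live cells
(generation 3 grid is the final answer)

Answer: **...*.
*.*....
*.*....
*......
.*.*...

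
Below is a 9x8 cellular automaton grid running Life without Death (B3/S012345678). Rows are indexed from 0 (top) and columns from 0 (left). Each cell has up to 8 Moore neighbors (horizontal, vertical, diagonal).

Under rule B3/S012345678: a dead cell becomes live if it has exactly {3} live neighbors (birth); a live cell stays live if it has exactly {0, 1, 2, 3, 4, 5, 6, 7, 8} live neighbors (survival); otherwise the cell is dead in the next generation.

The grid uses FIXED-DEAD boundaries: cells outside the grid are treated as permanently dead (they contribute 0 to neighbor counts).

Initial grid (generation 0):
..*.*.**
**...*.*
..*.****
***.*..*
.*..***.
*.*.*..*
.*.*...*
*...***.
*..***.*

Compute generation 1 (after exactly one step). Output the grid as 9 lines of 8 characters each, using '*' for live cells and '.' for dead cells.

Simulating step by step:
Generation 0 (given above): 38 live cells
Generation 1: 47 live cells
(generation 1 grid is the final answer)

Answer: .**.****
***..*.*
..*.****
***.*..*
.*..****
*.*.*..*
****...*
***.****
*..***.*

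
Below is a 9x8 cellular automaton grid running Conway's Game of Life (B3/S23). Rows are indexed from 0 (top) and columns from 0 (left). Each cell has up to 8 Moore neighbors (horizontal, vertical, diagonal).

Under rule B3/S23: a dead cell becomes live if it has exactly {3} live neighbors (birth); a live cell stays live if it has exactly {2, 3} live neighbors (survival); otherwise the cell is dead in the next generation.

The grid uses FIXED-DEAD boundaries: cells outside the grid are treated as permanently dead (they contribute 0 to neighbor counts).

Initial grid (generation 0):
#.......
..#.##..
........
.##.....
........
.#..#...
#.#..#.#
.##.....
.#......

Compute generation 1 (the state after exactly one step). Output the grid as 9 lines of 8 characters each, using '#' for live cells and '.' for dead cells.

Simulating step by step:
Generation 0 (given above): 15 live cells
Generation 1: 13 live cells
(generation 1 grid is the final answer)

Answer: ........
........
.###....
........
.##.....
.#......
#.##....
#.#.....
.##.....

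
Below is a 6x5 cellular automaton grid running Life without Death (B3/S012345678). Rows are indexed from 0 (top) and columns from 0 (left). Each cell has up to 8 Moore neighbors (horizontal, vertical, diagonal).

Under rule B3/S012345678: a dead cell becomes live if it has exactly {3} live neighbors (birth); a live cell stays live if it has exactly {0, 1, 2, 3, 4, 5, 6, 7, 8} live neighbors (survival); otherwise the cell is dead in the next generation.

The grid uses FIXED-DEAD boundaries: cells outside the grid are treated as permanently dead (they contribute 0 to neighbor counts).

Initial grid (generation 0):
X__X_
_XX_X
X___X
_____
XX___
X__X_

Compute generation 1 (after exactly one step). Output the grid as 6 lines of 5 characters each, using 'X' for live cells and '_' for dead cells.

Simulating step by step:
Generation 0 (given above): 11 live cells
Generation 1: 19 live cells
(generation 1 grid is the final answer)

Answer: XXXX_
XXX_X
XX_XX
XX___
XX___
XX_X_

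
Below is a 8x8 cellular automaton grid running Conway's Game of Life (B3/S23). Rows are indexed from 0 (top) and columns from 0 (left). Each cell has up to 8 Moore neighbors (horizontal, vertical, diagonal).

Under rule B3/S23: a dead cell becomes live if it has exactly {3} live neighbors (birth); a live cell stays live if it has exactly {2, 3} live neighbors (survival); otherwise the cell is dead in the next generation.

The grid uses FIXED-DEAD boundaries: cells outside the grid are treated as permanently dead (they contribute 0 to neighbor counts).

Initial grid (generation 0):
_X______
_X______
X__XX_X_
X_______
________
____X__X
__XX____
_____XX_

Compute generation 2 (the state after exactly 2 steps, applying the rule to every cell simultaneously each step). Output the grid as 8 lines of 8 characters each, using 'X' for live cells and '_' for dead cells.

Simulating step by step:
Generation 0 (given above): 13 live cells
Generation 1: 10 live cells
________
XXX_____
XX______
________
________
___X____
___XXXX_
________
Generation 2: 12 live cells
(generation 2 grid is the final answer)

Answer: _X______
X_X_____
X_X_____
________
________
___X_X__
___XXX__
____XX__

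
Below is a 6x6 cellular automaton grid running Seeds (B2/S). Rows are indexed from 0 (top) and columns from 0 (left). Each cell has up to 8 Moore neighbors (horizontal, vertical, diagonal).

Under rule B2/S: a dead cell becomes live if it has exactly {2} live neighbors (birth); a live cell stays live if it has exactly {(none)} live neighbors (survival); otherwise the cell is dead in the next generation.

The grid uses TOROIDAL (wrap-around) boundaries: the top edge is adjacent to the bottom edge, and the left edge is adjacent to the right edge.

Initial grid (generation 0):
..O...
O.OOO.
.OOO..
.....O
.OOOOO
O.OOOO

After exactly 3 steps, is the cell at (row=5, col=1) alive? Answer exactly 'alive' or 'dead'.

Answer: dead

Derivation:
Simulating step by step:
Generation 0 (given above): 19 live cells
Generation 1: 1 live cells
......
.....O
......
......
......
......
Generation 2: 0 live cells
......
......
......
......
......
......
Generation 3: 0 live cells
......
......
......
......
......
......

Cell (5,1) at generation 3: 0 -> dead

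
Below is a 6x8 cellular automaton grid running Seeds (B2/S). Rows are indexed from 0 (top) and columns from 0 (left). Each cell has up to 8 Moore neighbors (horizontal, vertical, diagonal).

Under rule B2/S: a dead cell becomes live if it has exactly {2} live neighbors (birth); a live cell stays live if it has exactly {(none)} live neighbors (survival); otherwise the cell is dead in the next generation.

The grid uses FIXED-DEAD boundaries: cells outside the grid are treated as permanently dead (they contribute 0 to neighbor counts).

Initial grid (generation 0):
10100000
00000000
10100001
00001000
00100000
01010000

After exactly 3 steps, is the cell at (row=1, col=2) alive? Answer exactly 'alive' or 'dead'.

Answer: dead

Derivation:
Simulating step by step:
Generation 0 (given above): 9 live cells
Generation 1: 9 live cells
01000000
10110000
01010000
00100000
01001000
00000000
Generation 2: 9 live cells
10010000
00001000
10001000
10001000
00110000
00000000
Generation 3: 11 live cells
00001000
11000100
01000000
00100100
01001000
00110000

Cell (1,2) at generation 3: 0 -> dead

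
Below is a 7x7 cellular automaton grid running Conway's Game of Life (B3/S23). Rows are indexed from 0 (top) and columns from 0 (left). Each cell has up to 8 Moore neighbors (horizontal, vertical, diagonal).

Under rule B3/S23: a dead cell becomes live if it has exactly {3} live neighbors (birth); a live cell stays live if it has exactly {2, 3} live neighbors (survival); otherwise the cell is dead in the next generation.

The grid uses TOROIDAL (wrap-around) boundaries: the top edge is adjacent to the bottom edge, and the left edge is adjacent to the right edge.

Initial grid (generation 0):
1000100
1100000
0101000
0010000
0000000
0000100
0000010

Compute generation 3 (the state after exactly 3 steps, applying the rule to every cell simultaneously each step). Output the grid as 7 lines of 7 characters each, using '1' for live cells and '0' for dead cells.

Answer: 1100010
0100001
0100000
0000000
0000000
0000001
1000010

Derivation:
Simulating step by step:
Generation 0 (given above): 9 live cells
Generation 1: 11 live cells
1100001
1110000
1100000
0010000
0000000
0000000
0000110
Generation 2: 9 live cells
0010011
0010000
1000000
0100000
0000000
0000000
1000011
Generation 3: 9 live cells
(generation 3 grid is the final answer)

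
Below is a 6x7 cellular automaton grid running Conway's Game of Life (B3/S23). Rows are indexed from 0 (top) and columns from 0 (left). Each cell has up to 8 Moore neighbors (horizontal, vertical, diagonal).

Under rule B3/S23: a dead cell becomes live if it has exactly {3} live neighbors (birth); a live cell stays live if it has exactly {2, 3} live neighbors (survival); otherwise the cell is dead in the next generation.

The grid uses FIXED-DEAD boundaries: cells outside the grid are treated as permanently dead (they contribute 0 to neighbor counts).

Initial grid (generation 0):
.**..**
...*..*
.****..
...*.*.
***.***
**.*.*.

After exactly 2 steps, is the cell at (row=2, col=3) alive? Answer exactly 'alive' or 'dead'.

Answer: dead

Derivation:
Simulating step by step:
Generation 0 (given above): 22 live cells
Generation 1: 13 live cells
..*..**
......*
.....*.
*.....*
*.....*
*..*.**
Generation 2: 12 live cells
.....**
......*
.....**
.....**
**....*
.....**

Cell (2,3) at generation 2: 0 -> dead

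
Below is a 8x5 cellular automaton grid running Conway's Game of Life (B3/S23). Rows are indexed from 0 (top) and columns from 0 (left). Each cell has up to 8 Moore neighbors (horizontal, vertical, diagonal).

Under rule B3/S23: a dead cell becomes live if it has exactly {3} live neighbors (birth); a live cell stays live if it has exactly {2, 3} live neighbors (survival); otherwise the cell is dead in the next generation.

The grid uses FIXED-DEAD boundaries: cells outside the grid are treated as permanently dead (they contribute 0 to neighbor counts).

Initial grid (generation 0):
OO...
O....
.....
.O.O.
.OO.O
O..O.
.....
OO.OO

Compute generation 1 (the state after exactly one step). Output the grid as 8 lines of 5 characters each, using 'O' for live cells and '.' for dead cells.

Answer: OO...
OO...
.....
.O.O.
OO..O
.OOO.
OOOOO
.....

Derivation:
Simulating step by step:
Generation 0 (given above): 14 live cells
Generation 1: 17 live cells
(generation 1 grid is the final answer)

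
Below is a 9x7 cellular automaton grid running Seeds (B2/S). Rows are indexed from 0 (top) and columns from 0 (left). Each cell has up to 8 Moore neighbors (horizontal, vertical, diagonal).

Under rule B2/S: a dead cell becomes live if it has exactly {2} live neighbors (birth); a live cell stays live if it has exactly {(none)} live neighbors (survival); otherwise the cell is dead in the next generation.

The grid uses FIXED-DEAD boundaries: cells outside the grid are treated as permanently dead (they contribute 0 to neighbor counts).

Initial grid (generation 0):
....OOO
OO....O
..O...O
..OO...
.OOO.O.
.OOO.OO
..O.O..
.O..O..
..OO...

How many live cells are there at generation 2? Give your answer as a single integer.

Answer: 17

Derivation:
Simulating step by step:
Generation 0 (given above): 25 live cells
Generation 1: 16 live cells
OO.....
..OOO..
O....O.
.....OO
O......
O......
O.....O
.....O.
.O..O..
Generation 2: 17 live cells
....O..
.....O.
.OO....
OO..O..
.O...OO
.......
.O...O.
OO..O.O
.....O.
Population at generation 2: 17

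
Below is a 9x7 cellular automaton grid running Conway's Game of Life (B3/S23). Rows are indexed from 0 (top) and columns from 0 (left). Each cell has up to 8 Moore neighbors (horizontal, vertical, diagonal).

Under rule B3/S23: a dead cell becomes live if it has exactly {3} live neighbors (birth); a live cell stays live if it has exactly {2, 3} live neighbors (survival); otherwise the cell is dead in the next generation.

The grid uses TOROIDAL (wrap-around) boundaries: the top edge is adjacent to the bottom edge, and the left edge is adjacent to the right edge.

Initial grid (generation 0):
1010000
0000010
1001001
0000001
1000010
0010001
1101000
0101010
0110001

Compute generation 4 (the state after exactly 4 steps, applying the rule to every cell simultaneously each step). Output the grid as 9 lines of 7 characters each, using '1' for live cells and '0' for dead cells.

Answer: 0010100
0010110
0010010
0100100
1110001
0110101
0010100
0010101
1010101

Derivation:
Simulating step by step:
Generation 0 (given above): 20 live cells
Generation 1: 23 live cells
1010001
1100000
1000011
0000010
1000010
0010001
1101101
0001101
0001001
Generation 2: 21 live cells
0010001
0000010
1100010
1000110
0000010
0011100
0100101
0000001
0011101
Generation 3: 28 live cells
0010101
1100010
1100010
1100110
0000011
0011100
1010100
0010101
1011001
Generation 4: 26 live cells
(generation 4 grid is the final answer)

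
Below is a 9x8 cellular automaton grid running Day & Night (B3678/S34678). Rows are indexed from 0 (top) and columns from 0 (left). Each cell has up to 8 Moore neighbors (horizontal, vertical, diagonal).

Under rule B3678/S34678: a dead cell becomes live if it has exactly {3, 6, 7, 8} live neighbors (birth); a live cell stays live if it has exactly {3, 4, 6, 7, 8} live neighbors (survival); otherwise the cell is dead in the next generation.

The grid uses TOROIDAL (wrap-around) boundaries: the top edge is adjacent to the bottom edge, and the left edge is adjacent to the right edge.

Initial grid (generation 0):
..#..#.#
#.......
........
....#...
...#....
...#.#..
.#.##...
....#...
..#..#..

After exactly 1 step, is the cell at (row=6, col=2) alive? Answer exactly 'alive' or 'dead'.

Answer: alive

Derivation:
Simulating step by step:
Generation 0 (given above): 14 live cells
Generation 1: 13 live cells
.#....#.
........
........
........
........
...#....
..####..
..#.##..
...##.#.

Cell (6,2) at generation 1: 1 -> alive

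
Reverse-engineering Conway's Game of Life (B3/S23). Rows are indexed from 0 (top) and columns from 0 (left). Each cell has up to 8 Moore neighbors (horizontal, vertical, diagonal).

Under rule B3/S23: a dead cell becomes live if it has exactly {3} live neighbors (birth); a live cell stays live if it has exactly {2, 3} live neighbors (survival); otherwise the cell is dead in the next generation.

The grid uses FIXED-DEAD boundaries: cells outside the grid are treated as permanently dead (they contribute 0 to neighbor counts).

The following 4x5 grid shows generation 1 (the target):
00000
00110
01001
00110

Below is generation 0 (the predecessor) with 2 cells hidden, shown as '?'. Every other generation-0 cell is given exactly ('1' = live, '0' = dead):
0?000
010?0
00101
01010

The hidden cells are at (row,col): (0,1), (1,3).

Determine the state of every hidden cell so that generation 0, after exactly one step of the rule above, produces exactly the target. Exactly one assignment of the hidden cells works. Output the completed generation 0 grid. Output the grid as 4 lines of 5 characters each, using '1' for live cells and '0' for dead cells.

Answer: 00000
01010
00101
01010

Derivation:
Hidden generation-0 cells (in order): (0,1), (1,3).
A hidden cell only influences target cells in its own 3x3 neighborhood. Try each of the 2^2 = 4 assignments, step the completed generation 0 forward once under B3/S23, and compare with the target:
  (0,1)=0 (1,3)=0 -> step gives (1,2)='0' but target has '1' -> reject
  (0,1)=0 (1,3)=1 -> step reproduces the target at every cell -> ACCEPT
  (0,1)=1 (1,3)=0 -> step gives (1,1)='1' but target has '0' -> reject
  (0,1)=1 (1,3)=1 -> step gives (0,2)='1' but target has '0' -> reject
Unique solution: (0,1)=dead, (1,3)=live.
Check: live-neighbor counts of every cell in the completed generation 0:
11211
11322
23442
11322
Applying B3/S23 to generation 0 with these counts gives:
00000
00110
01001
00110
which matches the target exactly.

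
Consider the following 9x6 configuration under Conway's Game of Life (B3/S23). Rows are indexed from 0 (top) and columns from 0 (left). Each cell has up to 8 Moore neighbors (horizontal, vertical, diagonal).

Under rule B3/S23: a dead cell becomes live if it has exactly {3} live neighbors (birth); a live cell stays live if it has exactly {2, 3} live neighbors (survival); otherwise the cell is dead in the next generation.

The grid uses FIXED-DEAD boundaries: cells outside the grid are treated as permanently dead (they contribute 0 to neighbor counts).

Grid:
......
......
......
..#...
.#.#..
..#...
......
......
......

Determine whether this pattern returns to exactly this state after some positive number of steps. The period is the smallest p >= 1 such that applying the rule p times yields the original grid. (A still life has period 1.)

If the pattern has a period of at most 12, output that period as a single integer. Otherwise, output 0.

Answer: 1

Derivation:
Simulating and comparing each generation to the original:
Gen 0 (original, given above): 4 live cells
Gen 1: 4 live cells, MATCHES original -> period = 1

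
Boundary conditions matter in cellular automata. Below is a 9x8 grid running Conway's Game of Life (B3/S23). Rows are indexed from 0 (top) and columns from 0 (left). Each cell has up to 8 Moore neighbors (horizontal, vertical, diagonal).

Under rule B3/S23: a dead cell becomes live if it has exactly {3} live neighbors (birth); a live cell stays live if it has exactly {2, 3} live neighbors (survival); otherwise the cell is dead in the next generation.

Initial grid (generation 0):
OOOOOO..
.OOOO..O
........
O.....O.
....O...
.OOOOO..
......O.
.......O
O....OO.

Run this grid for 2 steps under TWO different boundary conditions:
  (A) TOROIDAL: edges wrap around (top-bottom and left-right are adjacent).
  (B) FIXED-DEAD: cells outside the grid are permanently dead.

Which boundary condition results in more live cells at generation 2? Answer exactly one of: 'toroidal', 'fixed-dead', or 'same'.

Under TOROIDAL boundary, generation 2:
....OOO.
OOO.....
OOO.....
........
.OO.OO..
......O.
..O.....
.O.....O
....OOOO
Population = 21

Under FIXED-DEAD boundary, generation 2:
........
O.O.O...
.OO.....
........
.OO.OO..
......O.
..O.....
...O...O
......O.
Population = 14

Comparison: toroidal=21, fixed-dead=14 -> toroidal

Answer: toroidal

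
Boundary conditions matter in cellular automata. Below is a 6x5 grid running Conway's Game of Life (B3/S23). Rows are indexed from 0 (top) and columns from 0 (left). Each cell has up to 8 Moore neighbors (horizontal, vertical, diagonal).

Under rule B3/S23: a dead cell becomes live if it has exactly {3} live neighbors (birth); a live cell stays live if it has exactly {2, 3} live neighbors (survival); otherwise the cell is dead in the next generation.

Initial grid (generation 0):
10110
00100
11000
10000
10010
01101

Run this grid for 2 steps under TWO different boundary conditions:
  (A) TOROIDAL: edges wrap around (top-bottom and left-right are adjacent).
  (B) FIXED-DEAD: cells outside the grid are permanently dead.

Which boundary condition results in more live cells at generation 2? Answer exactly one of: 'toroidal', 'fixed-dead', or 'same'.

Answer: toroidal

Derivation:
Under TOROIDAL boundary, generation 2:
11000
00110
00110
10100
01001
11010
Population = 13

Under FIXED-DEAD boundary, generation 2:
01010
10010
10100
10100
10010
01010
Population = 12

Comparison: toroidal=13, fixed-dead=12 -> toroidal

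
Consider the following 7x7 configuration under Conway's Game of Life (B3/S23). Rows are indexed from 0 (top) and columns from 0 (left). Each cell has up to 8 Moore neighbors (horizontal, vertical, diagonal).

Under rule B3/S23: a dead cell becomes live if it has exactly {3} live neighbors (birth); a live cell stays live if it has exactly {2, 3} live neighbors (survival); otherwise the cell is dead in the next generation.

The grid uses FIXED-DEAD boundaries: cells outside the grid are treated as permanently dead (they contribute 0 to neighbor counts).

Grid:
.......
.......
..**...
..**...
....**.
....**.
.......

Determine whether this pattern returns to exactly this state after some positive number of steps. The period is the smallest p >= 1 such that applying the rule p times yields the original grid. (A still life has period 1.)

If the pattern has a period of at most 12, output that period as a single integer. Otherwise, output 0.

Answer: 2

Derivation:
Simulating and comparing each generation to the original:
Gen 0 (original, given above): 8 live cells
Gen 1: 6 live cells, differs from original
Gen 2: 8 live cells, MATCHES original -> period = 2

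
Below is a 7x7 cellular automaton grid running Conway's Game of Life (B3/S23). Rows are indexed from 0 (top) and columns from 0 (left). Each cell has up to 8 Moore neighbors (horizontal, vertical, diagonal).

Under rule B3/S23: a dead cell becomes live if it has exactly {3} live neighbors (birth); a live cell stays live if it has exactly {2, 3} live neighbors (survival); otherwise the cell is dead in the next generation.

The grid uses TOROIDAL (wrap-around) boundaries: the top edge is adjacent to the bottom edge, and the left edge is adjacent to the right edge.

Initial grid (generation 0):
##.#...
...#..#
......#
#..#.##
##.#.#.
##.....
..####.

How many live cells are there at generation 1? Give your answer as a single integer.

Answer: 16

Derivation:
Simulating step by step:
Generation 0 (given above): 20 live cells
Generation 1: 16 live cells
##...##
..#...#
....#..
.##..#.
.....#.
#....#.
...##.#
Population at generation 1: 16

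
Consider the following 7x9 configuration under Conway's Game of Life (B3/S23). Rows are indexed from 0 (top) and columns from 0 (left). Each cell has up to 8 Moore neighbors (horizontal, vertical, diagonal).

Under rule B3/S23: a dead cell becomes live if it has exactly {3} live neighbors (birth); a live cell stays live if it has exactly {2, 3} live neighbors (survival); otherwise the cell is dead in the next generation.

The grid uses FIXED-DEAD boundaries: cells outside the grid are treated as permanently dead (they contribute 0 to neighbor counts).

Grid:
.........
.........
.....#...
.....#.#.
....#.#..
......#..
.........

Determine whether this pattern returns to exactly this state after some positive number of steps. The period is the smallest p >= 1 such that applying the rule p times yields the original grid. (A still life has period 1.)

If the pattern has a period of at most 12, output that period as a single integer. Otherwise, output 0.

Simulating and comparing each generation to the original:
Gen 0 (original, given above): 6 live cells
Gen 1: 6 live cells, differs from original
Gen 2: 6 live cells, MATCHES original -> period = 2

Answer: 2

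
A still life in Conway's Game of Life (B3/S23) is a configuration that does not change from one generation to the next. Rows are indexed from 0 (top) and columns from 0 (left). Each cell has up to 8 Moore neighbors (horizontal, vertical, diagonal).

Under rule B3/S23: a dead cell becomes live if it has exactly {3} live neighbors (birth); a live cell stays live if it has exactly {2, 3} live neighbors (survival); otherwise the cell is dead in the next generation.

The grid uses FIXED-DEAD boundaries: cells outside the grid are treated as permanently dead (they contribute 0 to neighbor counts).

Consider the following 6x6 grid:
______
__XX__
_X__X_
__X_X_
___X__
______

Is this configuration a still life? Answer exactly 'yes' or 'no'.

Answer: yes

Derivation:
Compute generation 1 and compare to generation 0 (given above):
Generation 1:
______
__XX__
_X__X_
__X_X_
___X__
______
The grids are IDENTICAL -> still life.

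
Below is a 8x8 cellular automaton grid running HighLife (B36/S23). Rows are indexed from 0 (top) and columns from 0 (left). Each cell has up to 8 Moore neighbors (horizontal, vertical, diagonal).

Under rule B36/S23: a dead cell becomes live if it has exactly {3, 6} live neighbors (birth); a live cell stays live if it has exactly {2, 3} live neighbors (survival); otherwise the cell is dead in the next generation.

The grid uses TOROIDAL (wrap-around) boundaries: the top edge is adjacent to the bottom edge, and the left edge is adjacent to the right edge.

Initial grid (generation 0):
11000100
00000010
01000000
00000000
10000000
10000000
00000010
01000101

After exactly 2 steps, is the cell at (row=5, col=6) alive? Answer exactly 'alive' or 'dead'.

Answer: alive

Derivation:
Simulating step by step:
Generation 0 (given above): 11 live cells
Generation 1: 13 live cells
11000101
11000000
00000000
00000000
00000000
00000001
10000011
01000101
Generation 2: 10 live cells
00100001
01000001
00000000
00000000
00000000
10000011
00000000
01000110

Cell (5,6) at generation 2: 1 -> alive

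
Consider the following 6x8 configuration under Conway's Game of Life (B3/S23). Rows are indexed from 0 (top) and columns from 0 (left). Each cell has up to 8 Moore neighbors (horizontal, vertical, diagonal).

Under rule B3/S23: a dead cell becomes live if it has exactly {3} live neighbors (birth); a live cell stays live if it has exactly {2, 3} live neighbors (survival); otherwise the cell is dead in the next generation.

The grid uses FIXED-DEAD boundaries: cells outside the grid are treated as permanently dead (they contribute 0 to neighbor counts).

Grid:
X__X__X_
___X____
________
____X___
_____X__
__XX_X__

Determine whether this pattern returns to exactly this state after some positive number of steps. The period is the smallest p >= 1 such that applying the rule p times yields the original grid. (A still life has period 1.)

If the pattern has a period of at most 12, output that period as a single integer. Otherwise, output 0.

Simulating and comparing each generation to the original:
Gen 0 (original, given above): 9 live cells
Gen 1: 3 live cells, differs from original
Gen 2: 2 live cells, differs from original
Gen 3: 0 live cells, differs from original
Gen 4: 0 live cells, differs from original
Gen 5: 0 live cells, differs from original
Gen 6: 0 live cells, differs from original
Gen 7: 0 live cells, differs from original
Gen 8: 0 live cells, differs from original
Gen 9: 0 live cells, differs from original
Gen 10: 0 live cells, differs from original
Gen 11: 0 live cells, differs from original
Gen 12: 0 live cells, differs from original
No period found within 12 steps.

Answer: 0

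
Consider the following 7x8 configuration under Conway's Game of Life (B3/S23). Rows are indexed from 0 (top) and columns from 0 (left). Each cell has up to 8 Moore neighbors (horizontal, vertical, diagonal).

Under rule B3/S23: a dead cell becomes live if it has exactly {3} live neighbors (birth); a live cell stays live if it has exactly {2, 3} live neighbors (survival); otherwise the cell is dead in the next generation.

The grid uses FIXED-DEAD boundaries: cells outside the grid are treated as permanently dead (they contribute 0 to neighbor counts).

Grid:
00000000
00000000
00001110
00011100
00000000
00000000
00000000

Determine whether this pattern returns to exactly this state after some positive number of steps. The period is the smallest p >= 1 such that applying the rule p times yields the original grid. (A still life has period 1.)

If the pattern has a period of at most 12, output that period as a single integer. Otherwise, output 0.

Answer: 2

Derivation:
Simulating and comparing each generation to the original:
Gen 0 (original, given above): 6 live cells
Gen 1: 6 live cells, differs from original
Gen 2: 6 live cells, MATCHES original -> period = 2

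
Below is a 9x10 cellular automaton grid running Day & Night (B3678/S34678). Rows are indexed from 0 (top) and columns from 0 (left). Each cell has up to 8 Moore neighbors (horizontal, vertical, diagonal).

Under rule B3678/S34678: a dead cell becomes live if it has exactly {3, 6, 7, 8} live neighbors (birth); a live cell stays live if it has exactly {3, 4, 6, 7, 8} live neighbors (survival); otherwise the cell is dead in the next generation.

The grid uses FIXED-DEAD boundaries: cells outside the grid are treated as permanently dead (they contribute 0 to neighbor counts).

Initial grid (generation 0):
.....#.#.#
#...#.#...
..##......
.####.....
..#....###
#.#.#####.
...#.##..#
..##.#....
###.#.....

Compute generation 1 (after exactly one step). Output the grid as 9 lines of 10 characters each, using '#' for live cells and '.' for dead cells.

Answer: ......#...
...#.#....
..#..#....
.#......#.
..##...##.
.#..##....
.#.##...#.
..##.##...
.##.......

Derivation:
Simulating step by step:
Generation 0 (given above): 34 live cells
Generation 1: 24 live cells
(generation 1 grid is the final answer)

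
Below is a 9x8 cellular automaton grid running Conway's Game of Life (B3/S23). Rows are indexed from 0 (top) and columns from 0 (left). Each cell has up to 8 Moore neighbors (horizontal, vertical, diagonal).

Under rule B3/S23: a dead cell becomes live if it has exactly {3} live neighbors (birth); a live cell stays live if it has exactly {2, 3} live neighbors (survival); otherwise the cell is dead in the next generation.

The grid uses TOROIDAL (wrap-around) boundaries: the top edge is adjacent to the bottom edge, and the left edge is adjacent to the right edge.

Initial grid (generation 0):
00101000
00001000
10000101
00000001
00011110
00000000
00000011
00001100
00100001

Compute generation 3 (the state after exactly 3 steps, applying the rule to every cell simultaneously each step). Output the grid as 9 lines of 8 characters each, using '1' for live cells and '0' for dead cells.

Simulating step by step:
Generation 0 (given above): 17 live cells
Generation 1: 19 live cells
00000000
00011100
10000011
10000001
00001110
00001001
00000110
00000101
00001100
Generation 2: 22 live cells
00010000
00001111
10001110
10000000
10001110
00001001
00001101
00000000
00001110
Generation 3: 20 live cells
(generation 3 grid is the final answer)

Answer: 00010001
00010001
10001000
11000000
10001110
10010001
00001110
00000000
00001100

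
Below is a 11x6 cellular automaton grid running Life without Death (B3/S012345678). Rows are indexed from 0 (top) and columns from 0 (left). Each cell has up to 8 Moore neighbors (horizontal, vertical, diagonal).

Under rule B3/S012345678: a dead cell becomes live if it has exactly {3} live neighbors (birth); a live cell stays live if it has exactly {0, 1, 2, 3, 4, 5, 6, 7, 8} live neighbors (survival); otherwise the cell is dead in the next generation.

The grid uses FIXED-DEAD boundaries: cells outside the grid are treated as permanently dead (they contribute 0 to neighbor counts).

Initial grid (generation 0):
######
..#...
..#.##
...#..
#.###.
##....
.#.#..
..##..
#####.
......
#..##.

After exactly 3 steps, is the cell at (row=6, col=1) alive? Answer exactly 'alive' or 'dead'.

Answer: alive

Derivation:
Simulating step by step:
Generation 0 (given above): 29 live cells
Generation 1: 35 live cells
######
..#...
..#.##
.#.#.#
#.###.
##..#.
##.#..
#.##..
#####.
#.....
#..##.
Generation 2: 38 live cells
######
..#...
.##.##
.#.#.#
#.####
##..#.
##.##.
#.##..
#####.
#.....
#..##.
Generation 3: 40 live cells
######
#.#...
.##.##
##.#.#
#.####
##..#.
##.##.
#.##..
#####.
#.....
#..##.

Cell (6,1) at generation 3: 1 -> alive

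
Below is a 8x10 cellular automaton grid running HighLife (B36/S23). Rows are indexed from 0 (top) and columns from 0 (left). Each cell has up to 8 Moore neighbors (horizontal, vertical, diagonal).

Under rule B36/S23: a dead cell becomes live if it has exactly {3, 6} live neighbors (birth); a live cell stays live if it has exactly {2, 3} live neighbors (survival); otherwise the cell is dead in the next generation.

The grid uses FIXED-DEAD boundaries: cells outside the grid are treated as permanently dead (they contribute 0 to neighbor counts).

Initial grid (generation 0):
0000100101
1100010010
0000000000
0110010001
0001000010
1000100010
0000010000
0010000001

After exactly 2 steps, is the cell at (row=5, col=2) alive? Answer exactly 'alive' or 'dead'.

Simulating step by step:
Generation 0 (given above): 19 live cells
Generation 1: 12 live cells
0000000010
0000000010
1010000000
0010000000
0111100011
0000100000
0000000000
0000000000
Generation 2: 6 live cells
0000000000
0000000000
0100000000
0000000000
0110100000
0010100000
0000000000
0000000000

Cell (5,2) at generation 2: 1 -> alive

Answer: alive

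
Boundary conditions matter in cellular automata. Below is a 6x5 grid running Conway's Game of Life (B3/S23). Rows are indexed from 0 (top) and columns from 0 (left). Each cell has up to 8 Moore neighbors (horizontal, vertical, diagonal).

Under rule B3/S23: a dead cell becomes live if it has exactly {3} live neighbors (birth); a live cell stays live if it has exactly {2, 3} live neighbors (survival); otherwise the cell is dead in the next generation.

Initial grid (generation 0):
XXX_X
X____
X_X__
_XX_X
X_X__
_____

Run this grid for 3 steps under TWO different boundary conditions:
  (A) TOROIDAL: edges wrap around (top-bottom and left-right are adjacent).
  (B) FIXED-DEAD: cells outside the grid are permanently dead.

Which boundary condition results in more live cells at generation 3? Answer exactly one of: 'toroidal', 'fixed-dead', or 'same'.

Answer: fixed-dead

Derivation:
Under TOROIDAL boundary, generation 3:
_____
XX___
_____
_____
_____
XX___
Population = 4

Under FIXED-DEAD boundary, generation 3:
XXX__
X_X__
_____
_XX__
__X__
__X__
Population = 9

Comparison: toroidal=4, fixed-dead=9 -> fixed-dead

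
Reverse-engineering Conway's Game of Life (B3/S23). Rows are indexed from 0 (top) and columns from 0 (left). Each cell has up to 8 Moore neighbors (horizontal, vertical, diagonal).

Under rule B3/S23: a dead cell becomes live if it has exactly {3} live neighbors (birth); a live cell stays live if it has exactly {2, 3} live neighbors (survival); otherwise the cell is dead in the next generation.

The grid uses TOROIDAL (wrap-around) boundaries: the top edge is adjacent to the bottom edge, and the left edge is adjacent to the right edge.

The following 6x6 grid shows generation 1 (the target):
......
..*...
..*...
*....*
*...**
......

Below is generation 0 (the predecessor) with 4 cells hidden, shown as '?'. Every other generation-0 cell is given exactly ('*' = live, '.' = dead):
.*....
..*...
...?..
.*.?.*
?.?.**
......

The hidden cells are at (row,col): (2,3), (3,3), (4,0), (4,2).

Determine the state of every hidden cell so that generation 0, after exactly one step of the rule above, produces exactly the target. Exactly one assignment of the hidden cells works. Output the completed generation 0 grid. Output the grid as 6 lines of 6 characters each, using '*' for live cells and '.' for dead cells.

Hidden generation-0 cells (in order): (2,3), (3,3), (4,0), (4,2).
A hidden cell only influences target cells in its own 3x3 neighborhood. Try each of the 2^4 = 16 assignments, step the completed generation 0 forward once under B3/S23, and compare with the target:
  (2,3)=. (3,3)=. (4,0)=. (4,2)=. -> step gives (1,2)='.' but target has '*' -> reject
  (2,3)=. (3,3)=. (4,0)=. (4,2)=* -> step gives (1,2)='.' but target has '*' -> reject
  (2,3)=. (3,3)=. (4,0)=* (4,2)=. -> step gives (1,2)='.' but target has '*' -> reject
  (2,3)=. (3,3)=. (4,0)=* (4,2)=* -> step gives (1,2)='.' but target has '*' -> reject
  (2,3)=. (3,3)=* (4,0)=. (4,2)=. -> step gives (1,2)='.' but target has '*' -> reject
  (2,3)=. (3,3)=* (4,0)=. (4,2)=* -> step gives (1,2)='.' but target has '*' -> reject
  (2,3)=. (3,3)=* (4,0)=* (4,2)=. -> step gives (1,2)='.' but target has '*' -> reject
  (2,3)=. (3,3)=* (4,0)=* (4,2)=* -> step gives (1,2)='.' but target has '*' -> reject
  (2,3)=* (3,3)=. (4,0)=. (4,2)=. -> step reproduces the target at every cell -> ACCEPT
  (2,3)=* (3,3)=. (4,0)=. (4,2)=* -> step gives (3,2)='*' but target has '.' -> reject
  (2,3)=* (3,3)=. (4,0)=* (4,2)=. -> step gives (3,0)='.' but target has '*' -> reject
  (2,3)=* (3,3)=. (4,0)=* (4,2)=* -> step gives (3,0)='.' but target has '*' -> reject
  (2,3)=* (3,3)=* (4,0)=. (4,2)=. -> step gives (2,2)='.' but target has '*' -> reject
  (2,3)=* (3,3)=* (4,0)=. (4,2)=* -> step gives (2,2)='.' but target has '*' -> reject
  (2,3)=* (3,3)=* (4,0)=* (4,2)=. -> step gives (2,2)='.' but target has '*' -> reject
  (2,3)=* (3,3)=* (4,0)=* (4,2)=* -> step gives (2,2)='.' but target has '*' -> reject
Unique solution: (2,3)=live, (3,3)=dead, (4,0)=dead, (4,2)=dead.
Check: live-neighbor counts of every cell in the completed generation 0:
112100
122210
223121
302242
311122
211122
Applying B3/S23 to generation 0 with these counts gives:
......
..*...
..*...
*....*
*...**
......
which matches the target exactly.

Answer: .*....
..*...
...*..
.*...*
....**
......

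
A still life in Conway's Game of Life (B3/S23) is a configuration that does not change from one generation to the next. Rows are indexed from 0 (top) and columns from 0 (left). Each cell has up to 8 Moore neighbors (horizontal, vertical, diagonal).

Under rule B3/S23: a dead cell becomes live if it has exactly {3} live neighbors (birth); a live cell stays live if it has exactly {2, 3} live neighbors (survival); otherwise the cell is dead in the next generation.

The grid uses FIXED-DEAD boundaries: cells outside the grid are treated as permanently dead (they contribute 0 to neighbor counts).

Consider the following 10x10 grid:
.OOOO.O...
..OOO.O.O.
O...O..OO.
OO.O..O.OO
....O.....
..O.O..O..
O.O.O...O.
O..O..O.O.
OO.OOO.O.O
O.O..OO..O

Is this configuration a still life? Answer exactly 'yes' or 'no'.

Compute generation 1 and compare to generation 0 (given above):
Generation 1:
.O..O..O..
......O.O.
O...O.O...
OO.OOO..OO
.OO.OO.OO.
.O..OO....
..O.OO..O.
O.....O.OO
O..O...O.O
O.OO.OO.O.
Cell (0,2) differs: gen0=1 vs gen1=0 -> NOT a still life.

Answer: no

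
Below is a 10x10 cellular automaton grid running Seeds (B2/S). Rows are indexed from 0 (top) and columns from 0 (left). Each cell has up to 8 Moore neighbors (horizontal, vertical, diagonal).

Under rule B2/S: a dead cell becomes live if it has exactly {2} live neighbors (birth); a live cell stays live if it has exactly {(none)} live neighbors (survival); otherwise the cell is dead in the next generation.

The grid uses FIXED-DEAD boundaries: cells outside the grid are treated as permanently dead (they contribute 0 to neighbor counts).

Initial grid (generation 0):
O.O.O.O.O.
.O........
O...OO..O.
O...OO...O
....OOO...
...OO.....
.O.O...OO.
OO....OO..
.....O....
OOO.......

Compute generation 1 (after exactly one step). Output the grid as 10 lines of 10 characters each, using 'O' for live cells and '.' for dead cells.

Answer: ...O.O.O..
..O...O.OO
...O..O..O
.O.....OO.
..........
........O.
.....O....
....OO....
.......O..
..........

Derivation:
Simulating step by step:
Generation 0 (given above): 31 live cells
Generation 1: 18 live cells
(generation 1 grid is the final answer)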